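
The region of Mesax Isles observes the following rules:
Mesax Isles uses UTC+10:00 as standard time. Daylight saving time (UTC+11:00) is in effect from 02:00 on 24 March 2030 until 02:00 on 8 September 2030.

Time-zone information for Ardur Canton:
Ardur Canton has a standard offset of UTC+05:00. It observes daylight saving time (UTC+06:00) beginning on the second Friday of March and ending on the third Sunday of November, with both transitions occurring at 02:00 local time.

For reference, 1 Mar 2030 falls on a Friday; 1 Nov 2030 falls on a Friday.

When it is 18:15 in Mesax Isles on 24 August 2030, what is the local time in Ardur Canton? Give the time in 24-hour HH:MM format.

Daylight saving runs 24 March – 8 September; 24 August 2030 is inside that window, so Mesax Isles is at UTC+11:00.
18:15 Mesax Isles − 11h = 07:15 UTC.
1 March 2030 is a Friday, so the first Friday is March 1 and the second is March 8.
1 November 2030 is a Friday, so the first Sunday is November 3 and the third is November 17.
At the standard offset (UTC+05:00), 07:15 UTC + 5h = 12:15 Ardur Canton standard time.
Daylight saving runs 8 March – 17 November; the standard-time date in Ardur Canton, 24 August 2030, is inside that window, so Ardur Canton is at UTC+06:00.
07:15 UTC + 6h = 13:15 Ardur Canton.

13:15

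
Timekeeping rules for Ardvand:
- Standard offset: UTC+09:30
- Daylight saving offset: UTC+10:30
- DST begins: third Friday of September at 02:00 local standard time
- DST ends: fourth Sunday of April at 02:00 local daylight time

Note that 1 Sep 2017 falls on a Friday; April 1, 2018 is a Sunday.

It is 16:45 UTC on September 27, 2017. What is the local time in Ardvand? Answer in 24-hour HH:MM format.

1 September 2017 is a Friday, so the first Friday is September 1 and the third is September 15.
1 April 2018 is a Sunday, so the first Sunday is April 1 and the fourth is April 22.
At the standard offset (UTC+09:30), 16:45 UTC + 9h30m = 02:15 Ardvand standard time (rolling into the next day, 28 September 2017).
Daylight saving runs 15 September 2017 – 22 April 2018; the standard-time date in Ardvand, September 28, 2017, is inside that window, so Ardvand is at UTC+10:30.
16:45 UTC + 10h30m = 03:15 local (rolling into the next day, 28 September 2017).

03:15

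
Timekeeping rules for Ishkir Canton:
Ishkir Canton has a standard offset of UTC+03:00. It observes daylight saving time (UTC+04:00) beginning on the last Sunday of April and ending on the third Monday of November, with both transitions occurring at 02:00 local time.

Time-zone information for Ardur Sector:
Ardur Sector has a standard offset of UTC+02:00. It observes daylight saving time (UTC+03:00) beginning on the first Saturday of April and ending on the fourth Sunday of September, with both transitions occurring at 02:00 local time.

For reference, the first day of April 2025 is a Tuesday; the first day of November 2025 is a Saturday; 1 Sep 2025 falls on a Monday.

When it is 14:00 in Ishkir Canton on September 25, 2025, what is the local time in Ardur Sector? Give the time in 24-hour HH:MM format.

1 April 2025 is a Tuesday, so Sundays fall on 6, 13, 20, 27; the last is April 27.
1 November 2025 is a Saturday, so the first Monday is November 3 and the third is November 17.
Daylight saving runs 27 April – 17 November; September 25, 2025 is inside that window, so Ishkir Canton is at UTC+04:00.
14:00 Ishkir Canton − 4h = 10:00 UTC.
1 April 2025 is a Tuesday, so the first Saturday is April 5.
1 September 2025 is a Monday, so the first Sunday is September 7 and the fourth is September 28.
At the standard offset (UTC+02:00), 10:00 UTC + 2h = 12:00 Ardur Sector standard time.
The standard-time date in Ardur Sector, September 25, 2025, falls between 5 April and 28 September, so daylight saving is in effect and Ardur Sector is at UTC+03:00.
10:00 UTC + 3h = 13:00 Ardur Sector.

13:00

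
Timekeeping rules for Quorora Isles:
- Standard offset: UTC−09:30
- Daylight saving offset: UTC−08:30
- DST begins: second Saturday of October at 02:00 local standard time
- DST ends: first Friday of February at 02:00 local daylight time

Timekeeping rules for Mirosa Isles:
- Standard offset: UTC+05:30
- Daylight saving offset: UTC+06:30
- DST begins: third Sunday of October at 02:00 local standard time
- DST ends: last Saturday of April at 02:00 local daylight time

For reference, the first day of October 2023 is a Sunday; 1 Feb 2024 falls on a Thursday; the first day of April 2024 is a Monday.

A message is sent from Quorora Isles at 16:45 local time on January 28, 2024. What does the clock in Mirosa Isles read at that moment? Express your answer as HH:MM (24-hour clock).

1 October 2023 is a Sunday, so the first Saturday is October 7 and the second is October 14.
1 February 2024 is a Thursday, so the first Friday is February 2.
Daylight saving runs 14 October 2023 – 2 February 2024; January 28, 2024 is inside that window, so Quorora Isles is at UTC−08:30.
16:45 Quorora Isles + 8h30m = 01:15 UTC (rolling into the next day, 29 January 2024).
1 October 2023 is a Sunday, so the first Sunday is October 1 and the third is October 15.
1 April 2024 is a Monday, so Saturdays fall on 6, 13, 20, 27; the last is April 27.
At the standard offset (UTC+05:30), 01:15 UTC + 5h30m = 06:45 Mirosa Isles standard time.
Daylight saving runs 15 October 2023 – 27 April 2024; the standard-time date in Mirosa Isles, January 29, 2024, is inside that window, so Mirosa Isles is at UTC+06:30.
01:15 UTC + 6h30m = 07:45 Mirosa Isles.

07:45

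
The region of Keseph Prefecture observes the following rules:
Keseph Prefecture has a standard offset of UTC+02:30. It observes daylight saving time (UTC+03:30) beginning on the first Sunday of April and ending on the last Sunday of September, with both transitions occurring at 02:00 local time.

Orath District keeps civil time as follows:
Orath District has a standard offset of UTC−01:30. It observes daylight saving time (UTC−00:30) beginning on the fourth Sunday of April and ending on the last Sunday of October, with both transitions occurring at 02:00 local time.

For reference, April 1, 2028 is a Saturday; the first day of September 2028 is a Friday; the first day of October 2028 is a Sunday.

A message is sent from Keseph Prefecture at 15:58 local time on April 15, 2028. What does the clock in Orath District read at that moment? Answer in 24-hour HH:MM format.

1 April 2028 is a Saturday, so the first Sunday is April 2.
1 September 2028 is a Friday, so Sundays fall on 3, 10, 17, 24; the last is September 24.
April 15, 2028 lies within the daylight-saving period (2 April – 24 September), so Keseph Prefecture is on daylight time, UTC+03:30.
15:58 Keseph Prefecture − 3h30m = 12:28 UTC.
1 April 2028 is a Saturday, so the first Sunday is April 2 and the fourth is April 23.
1 October 2028 is a Sunday, so Sundays fall on 1, 8, 15, 22, 29; the last is October 29.
At the standard offset (UTC−01:30), 12:28 UTC − 1h30m = 10:58 Orath District standard time.
Daylight saving runs 23 April – 29 October; the standard-time date in Orath District, April 15, 2028, is outside that window, so Orath District is on standard time at UTC−01:30.
12:28 UTC − 1h30m = 10:58 Orath District.

10:58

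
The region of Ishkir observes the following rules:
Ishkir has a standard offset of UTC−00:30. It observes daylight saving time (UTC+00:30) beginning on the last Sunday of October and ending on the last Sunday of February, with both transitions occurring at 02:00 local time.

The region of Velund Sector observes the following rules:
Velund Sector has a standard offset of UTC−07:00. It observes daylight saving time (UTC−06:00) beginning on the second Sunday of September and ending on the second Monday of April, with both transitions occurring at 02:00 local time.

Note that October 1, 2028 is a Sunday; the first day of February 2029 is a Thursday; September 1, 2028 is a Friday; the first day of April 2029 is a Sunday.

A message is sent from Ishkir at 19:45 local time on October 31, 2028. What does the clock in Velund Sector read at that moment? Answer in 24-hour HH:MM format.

13:15

1 October 2028 is a Sunday, so Sundays fall on 1, 8, 15, 22, 29; the last is October 29.
1 February 2029 is a Thursday, so Sundays fall on 4, 11, 18, 25; the last is February 25.
October 31, 2028 falls between 29 October 2028 and 25 February 2029, so daylight saving is in effect and Ishkir is at UTC+00:30.
19:45 Ishkir − 0h30m = 19:15 UTC.
1 September 2028 is a Friday, so the first Sunday is September 3 and the second is September 10.
1 April 2029 is a Sunday, so the first Monday is April 2 and the second is April 9.
At the standard offset (UTC−07:00), 19:15 UTC − 7h = 12:15 Velund Sector standard time.
The standard-time date in Velund Sector, October 31, 2028, falls between 10 September 2028 and 9 April 2029, so daylight saving is in effect and Velund Sector is at UTC−06:00.
19:15 UTC − 6h = 13:15 Velund Sector.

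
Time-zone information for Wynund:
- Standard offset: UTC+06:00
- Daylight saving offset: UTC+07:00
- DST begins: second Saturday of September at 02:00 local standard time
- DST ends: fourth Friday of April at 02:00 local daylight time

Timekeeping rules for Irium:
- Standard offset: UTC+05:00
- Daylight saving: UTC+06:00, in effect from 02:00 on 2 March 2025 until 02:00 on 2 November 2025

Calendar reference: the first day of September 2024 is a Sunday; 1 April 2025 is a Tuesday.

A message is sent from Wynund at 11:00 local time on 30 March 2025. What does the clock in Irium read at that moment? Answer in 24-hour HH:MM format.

1 September 2024 is a Sunday, so the first Saturday is September 7 and the second is September 14.
1 April 2025 is a Tuesday, so the first Friday is April 4 and the fourth is April 25.
Daylight saving runs 14 September 2024 – 25 April 2025; 30 March 2025 is inside that window, so Wynund is at UTC+07:00.
11:00 Wynund − 7h = 04:00 UTC.
At the standard offset (UTC+05:00), 04:00 UTC + 5h = 09:00 Irium standard time.
Daylight saving runs 2 March – 2 November; the standard-time date in Irium, 30 March 2025, is inside that window, so Irium is at UTC+06:00.
04:00 UTC + 6h = 10:00 Irium.

10:00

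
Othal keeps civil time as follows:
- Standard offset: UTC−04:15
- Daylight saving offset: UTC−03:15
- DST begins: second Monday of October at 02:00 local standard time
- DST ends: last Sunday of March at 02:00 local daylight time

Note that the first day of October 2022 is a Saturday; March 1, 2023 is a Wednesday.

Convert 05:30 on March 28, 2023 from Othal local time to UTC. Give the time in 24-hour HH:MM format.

09:45

1 October 2022 is a Saturday, so the first Monday is October 3 and the second is October 10.
1 March 2023 is a Wednesday, so Sundays fall on 5, 12, 19, 26; the last is March 26.
March 28, 2023 is outside the daylight-saving period (10 October 2022 – 26 March 2023), so Othal is on standard time, UTC−04:15.
05:30 local + 4h15m = 09:45 UTC.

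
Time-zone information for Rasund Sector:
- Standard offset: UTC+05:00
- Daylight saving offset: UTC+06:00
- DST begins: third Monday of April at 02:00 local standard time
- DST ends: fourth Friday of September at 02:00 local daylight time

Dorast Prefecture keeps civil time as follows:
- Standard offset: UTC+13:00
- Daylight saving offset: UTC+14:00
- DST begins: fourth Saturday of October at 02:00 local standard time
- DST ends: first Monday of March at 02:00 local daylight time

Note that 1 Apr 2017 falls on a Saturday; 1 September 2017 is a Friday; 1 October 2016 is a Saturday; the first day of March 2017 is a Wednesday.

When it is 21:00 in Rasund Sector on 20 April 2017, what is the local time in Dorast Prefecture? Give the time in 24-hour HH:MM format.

1 April 2017 is a Saturday, so the first Monday is April 3 and the third is April 17.
1 September 2017 is a Friday, so the first Friday is September 1 and the fourth is September 22.
20 April 2017 falls between 17 April and 22 September, so daylight saving is in effect and Rasund Sector is at UTC+06:00.
21:00 Rasund Sector − 6h = 15:00 UTC.
1 October 2016 is a Saturday, so the first Saturday is October 1 and the fourth is October 22.
1 March 2017 is a Wednesday, so the first Monday is March 6.
At the standard offset (UTC+13:00), 15:00 UTC + 13h = 04:00 Dorast Prefecture standard time (rolling into the next day, 21 April 2017).
Daylight saving runs 22 October 2016 – 6 March 2017; the standard-time date in Dorast Prefecture, 21 April 2017, is outside that window, so Dorast Prefecture is on standard time at UTC+13:00.
15:00 UTC + 13h = 04:00 Dorast Prefecture (rolling into the next day, 21 April 2017).

04:00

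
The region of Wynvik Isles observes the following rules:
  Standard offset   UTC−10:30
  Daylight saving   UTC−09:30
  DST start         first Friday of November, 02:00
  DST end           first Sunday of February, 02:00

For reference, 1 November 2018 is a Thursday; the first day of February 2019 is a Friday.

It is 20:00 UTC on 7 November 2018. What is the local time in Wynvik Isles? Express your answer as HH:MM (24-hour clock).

10:30

1 November 2018 is a Thursday, so the first Friday is November 2.
1 February 2019 is a Friday, so the first Sunday is February 3.
At the standard offset (UTC−10:30), 20:00 UTC − 10h30m = 09:30 Wynvik Isles standard time.
The standard-time date in Wynvik Isles, 7 November 2018, falls between 2 November 2018 and 3 February 2019, so daylight saving is in effect and Wynvik Isles is at UTC−09:30.
20:00 UTC − 9h30m = 10:30 local.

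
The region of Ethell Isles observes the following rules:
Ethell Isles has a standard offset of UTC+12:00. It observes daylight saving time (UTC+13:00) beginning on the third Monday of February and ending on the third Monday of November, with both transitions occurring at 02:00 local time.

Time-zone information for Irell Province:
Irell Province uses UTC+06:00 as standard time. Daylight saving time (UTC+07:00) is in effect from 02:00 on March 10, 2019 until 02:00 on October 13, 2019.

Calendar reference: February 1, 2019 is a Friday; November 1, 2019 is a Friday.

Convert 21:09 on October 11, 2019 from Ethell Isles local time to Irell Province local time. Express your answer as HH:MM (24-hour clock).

1 February 2019 is a Friday, so the first Monday is February 4 and the third is February 18.
1 November 2019 is a Friday, so the first Monday is November 4 and the third is November 18.
October 11, 2019 lies within the daylight-saving period (18 February – 18 November), so Ethell Isles is on daylight time, UTC+13:00.
21:09 Ethell Isles − 13h = 08:09 UTC.
At the standard offset (UTC+06:00), 08:09 UTC + 6h = 14:09 Irell Province standard time.
The standard-time date in Irell Province, October 11, 2019, falls between 10 March and 13 October, so daylight saving is in effect and Irell Province is at UTC+07:00.
08:09 UTC + 7h = 15:09 Irell Province.

15:09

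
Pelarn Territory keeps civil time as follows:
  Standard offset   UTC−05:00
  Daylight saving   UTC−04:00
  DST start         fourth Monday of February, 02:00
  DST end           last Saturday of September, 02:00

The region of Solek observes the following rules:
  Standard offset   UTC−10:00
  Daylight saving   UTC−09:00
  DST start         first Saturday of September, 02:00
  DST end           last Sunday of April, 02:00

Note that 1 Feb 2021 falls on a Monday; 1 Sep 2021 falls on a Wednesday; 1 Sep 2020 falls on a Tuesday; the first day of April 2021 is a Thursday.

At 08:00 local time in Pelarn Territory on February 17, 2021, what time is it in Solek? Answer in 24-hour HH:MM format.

1 February 2021 is a Monday, so the first Monday is February 1 and the fourth is February 22.
1 September 2021 is a Wednesday, so Saturdays fall on 4, 11, 18, 25; the last is September 25.
February 17, 2021 is outside the daylight-saving period (22 February – 25 September), so Pelarn Territory is on standard time, UTC−05:00.
08:00 Pelarn Territory + 5h = 13:00 UTC.
1 September 2020 is a Tuesday, so the first Saturday is September 5.
1 April 2021 is a Thursday, so Sundays fall on 4, 11, 18, 25; the last is April 25.
At the standard offset (UTC−10:00), 13:00 UTC − 10h = 03:00 Solek standard time.
The standard-time date in Solek, February 17, 2021, falls between 5 September 2020 and 25 April 2021, so daylight saving is in effect and Solek is at UTC−09:00.
13:00 UTC − 9h = 04:00 Solek.

04:00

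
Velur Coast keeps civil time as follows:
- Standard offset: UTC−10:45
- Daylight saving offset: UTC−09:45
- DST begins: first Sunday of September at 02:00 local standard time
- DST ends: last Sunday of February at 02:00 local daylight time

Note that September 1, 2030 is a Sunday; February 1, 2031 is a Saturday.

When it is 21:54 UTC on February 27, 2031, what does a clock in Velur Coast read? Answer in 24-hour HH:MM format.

1 September 2030 is a Sunday, so the first Sunday is September 1.
1 February 2031 is a Saturday, so Sundays fall on 2, 9, 16, 23; the last is February 23.
At the standard offset (UTC−10:45), 21:54 UTC − 10h45m = 11:09 Velur Coast standard time.
The standard-time date in Velur Coast, February 27, 2031, does not fall between 1 September 2030 and 23 February 2031, so daylight saving is not in effect and Velur Coast is at UTC−10:45.
21:54 UTC − 10h45m = 11:09 local.

11:09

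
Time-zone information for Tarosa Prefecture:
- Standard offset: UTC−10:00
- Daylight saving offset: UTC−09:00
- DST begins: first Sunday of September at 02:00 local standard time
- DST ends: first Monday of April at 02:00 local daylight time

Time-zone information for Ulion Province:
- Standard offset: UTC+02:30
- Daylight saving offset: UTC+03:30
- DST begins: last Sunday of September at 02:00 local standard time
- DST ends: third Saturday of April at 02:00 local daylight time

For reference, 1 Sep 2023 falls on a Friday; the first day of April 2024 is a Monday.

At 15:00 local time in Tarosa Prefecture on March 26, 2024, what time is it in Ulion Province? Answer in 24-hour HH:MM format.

03:30

1 September 2023 is a Friday, so the first Sunday is September 3.
1 April 2024 is a Monday, so the first Monday is April 1.
Daylight saving runs 3 September 2023 – 1 April 2024; March 26, 2024 is inside that window, so Tarosa Prefecture is at UTC−09:00.
15:00 Tarosa Prefecture + 9h = 00:00 UTC (rolling into the next day, 27 March 2024).
1 September 2023 is a Friday, so Sundays fall on 3, 10, 17, 24; the last is September 24.
1 April 2024 is a Monday, so the first Saturday is April 6 and the third is April 20.
At the standard offset (UTC+02:30), 00:00 UTC + 2h30m = 02:30 Ulion Province standard time.
Daylight saving runs 24 September 2023 – 20 April 2024; the standard-time date in Ulion Province, March 27, 2024, is inside that window, so Ulion Province is at UTC+03:30.
00:00 UTC + 3h30m = 03:30 Ulion Province.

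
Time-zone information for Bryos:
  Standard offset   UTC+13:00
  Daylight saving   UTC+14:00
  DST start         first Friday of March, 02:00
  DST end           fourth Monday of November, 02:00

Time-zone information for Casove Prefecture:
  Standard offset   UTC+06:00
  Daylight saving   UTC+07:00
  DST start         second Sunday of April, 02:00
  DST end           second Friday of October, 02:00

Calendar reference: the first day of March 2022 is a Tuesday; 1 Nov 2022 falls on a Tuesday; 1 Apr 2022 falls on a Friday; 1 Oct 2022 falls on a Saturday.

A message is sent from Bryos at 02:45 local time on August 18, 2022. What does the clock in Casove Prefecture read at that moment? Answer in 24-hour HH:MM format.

19:45

1 March 2022 is a Tuesday, so the first Friday is March 4.
1 November 2022 is a Tuesday, so the first Monday is November 7 and the fourth is November 28.
August 18, 2022 lies within the daylight-saving period (4 March – 28 November), so Bryos is on daylight time, UTC+14:00.
02:45 Bryos − 14h = 12:45 UTC (rolling into the previous day, 17 August 2022).
1 April 2022 is a Friday, so the first Sunday is April 3 and the second is April 10.
1 October 2022 is a Saturday, so the first Friday is October 7 and the second is October 14.
At the standard offset (UTC+06:00), 12:45 UTC + 6h = 18:45 Casove Prefecture standard time.
The standard-time date in Casove Prefecture, August 17, 2022, lies within the daylight-saving period (10 April – 14 October), so Casove Prefecture is on daylight time, UTC+07:00.
12:45 UTC + 7h = 19:45 Casove Prefecture.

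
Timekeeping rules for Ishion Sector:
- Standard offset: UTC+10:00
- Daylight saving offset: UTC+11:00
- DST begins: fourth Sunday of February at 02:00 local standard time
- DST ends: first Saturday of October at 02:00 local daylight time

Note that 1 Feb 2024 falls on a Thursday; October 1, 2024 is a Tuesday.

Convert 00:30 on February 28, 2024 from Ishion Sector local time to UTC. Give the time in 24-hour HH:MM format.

13:30

1 February 2024 is a Thursday, so the first Sunday is February 4 and the fourth is February 25.
1 October 2024 is a Tuesday, so the first Saturday is October 5.
Daylight saving runs 25 February – 5 October; February 28, 2024 is inside that window, so Ishion Sector is at UTC+11:00.
00:30 local − 11h = 13:30 UTC (rolling into the previous day, 27 February 2024).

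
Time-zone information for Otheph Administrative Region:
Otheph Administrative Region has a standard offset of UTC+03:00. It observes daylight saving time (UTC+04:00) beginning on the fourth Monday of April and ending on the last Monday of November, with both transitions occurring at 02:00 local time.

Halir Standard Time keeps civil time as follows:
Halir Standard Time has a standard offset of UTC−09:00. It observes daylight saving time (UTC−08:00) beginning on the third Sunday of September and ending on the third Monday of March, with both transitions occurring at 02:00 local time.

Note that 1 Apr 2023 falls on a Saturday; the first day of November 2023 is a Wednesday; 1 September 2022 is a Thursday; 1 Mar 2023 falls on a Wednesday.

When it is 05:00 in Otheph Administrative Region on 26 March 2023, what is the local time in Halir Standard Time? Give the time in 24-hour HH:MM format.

1 April 2023 is a Saturday, so the first Monday is April 3 and the fourth is April 24.
1 November 2023 is a Wednesday, so Mondays fall on 6, 13, 20, 27; the last is November 27.
26 March 2023 does not fall between 24 April and 27 November, so daylight saving is not in effect and Otheph Administrative Region is at UTC+03:00.
05:00 Otheph Administrative Region − 3h = 02:00 UTC.
1 September 2022 is a Thursday, so the first Sunday is September 4 and the third is September 18.
1 March 2023 is a Wednesday, so the first Monday is March 6 and the third is March 20.
At the standard offset (UTC−09:00), 02:00 UTC − 9h = 17:00 Halir Standard Time standard time (rolling into the previous day, 25 March 2023).
Daylight saving runs 18 September 2022 – 20 March 2023; the standard-time date in Halir Standard Time, 25 March 2023, is outside that window, so Halir Standard Time is on standard time at UTC−09:00.
02:00 UTC − 9h = 17:00 Halir Standard Time (rolling into the previous day, 25 March 2023).

17:00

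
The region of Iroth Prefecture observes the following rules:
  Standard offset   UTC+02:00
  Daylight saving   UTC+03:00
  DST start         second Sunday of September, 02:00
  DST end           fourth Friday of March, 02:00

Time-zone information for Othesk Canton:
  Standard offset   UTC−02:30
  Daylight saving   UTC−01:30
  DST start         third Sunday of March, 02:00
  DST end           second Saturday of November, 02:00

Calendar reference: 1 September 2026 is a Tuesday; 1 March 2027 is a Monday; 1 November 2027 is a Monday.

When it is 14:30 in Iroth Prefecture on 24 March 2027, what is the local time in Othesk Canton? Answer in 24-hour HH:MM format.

1 September 2026 is a Tuesday, so the first Sunday is September 6 and the second is September 13.
1 March 2027 is a Monday, so the first Friday is March 5 and the fourth is March 26.
24 March 2027 falls between 13 September 2026 and 26 March 2027, so daylight saving is in effect and Iroth Prefecture is at UTC+03:00.
14:30 Iroth Prefecture − 3h = 11:30 UTC.
1 March 2027 is a Monday, so the first Sunday is March 7 and the third is March 21.
1 November 2027 is a Monday, so the first Saturday is November 6 and the second is November 13.
At the standard offset (UTC−02:30), 11:30 UTC − 2h30m = 09:00 Othesk Canton standard time.
Daylight saving runs 21 March – 13 November; the standard-time date in Othesk Canton, 24 March 2027, is inside that window, so Othesk Canton is at UTC−01:30.
11:30 UTC − 1h30m = 10:00 Othesk Canton.

10:00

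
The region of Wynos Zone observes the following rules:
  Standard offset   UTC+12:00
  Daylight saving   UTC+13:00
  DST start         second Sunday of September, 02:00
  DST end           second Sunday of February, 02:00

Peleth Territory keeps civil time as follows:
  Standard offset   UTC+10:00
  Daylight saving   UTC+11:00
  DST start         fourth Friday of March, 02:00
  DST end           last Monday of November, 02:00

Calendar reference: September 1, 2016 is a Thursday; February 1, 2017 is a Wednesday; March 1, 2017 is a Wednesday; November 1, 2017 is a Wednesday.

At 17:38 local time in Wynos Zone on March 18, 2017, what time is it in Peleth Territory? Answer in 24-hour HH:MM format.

1 September 2016 is a Thursday, so the first Sunday is September 4 and the second is September 11.
1 February 2017 is a Wednesday, so the first Sunday is February 5 and the second is February 12.
Daylight saving runs 11 September 2016 – 12 February 2017; March 18, 2017 is outside that window, so Wynos Zone is on standard time at UTC+12:00.
17:38 Wynos Zone − 12h = 05:38 UTC.
1 March 2017 is a Wednesday, so the first Friday is March 3 and the fourth is March 24.
1 November 2017 is a Wednesday, so Mondays fall on 6, 13, 20, 27; the last is November 27.
At the standard offset (UTC+10:00), 05:38 UTC + 10h = 15:38 Peleth Territory standard time.
The standard-time date in Peleth Territory, March 18, 2017, is outside the daylight-saving period (24 March – 27 November), so Peleth Territory is on standard time, UTC+10:00.
05:38 UTC + 10h = 15:38 Peleth Territory.

15:38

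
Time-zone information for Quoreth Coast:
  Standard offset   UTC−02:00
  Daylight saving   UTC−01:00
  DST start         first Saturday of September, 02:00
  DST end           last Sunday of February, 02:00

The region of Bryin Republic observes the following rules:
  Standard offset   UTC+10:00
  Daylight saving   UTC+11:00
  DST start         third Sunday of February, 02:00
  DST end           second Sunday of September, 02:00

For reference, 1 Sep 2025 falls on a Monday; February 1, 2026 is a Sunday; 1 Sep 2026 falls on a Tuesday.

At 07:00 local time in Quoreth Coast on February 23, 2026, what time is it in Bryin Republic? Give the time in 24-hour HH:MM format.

1 September 2025 is a Monday, so the first Saturday is September 6.
1 February 2026 is a Sunday, so Sundays fall on 1, 8, 15, 22; the last is February 22.
Daylight saving runs 6 September 2025 – 22 February 2026; February 23, 2026 is outside that window, so Quoreth Coast is on standard time at UTC−02:00.
07:00 Quoreth Coast + 2h = 09:00 UTC.
1 February 2026 is a Sunday, so the first Sunday is February 1 and the third is February 15.
1 September 2026 is a Tuesday, so the first Sunday is September 6 and the second is September 13.
At the standard offset (UTC+10:00), 09:00 UTC + 10h = 19:00 Bryin Republic standard time.
The standard-time date in Bryin Republic, February 23, 2026, falls between 15 February and 13 September, so daylight saving is in effect and Bryin Republic is at UTC+11:00.
09:00 UTC + 11h = 20:00 Bryin Republic.

20:00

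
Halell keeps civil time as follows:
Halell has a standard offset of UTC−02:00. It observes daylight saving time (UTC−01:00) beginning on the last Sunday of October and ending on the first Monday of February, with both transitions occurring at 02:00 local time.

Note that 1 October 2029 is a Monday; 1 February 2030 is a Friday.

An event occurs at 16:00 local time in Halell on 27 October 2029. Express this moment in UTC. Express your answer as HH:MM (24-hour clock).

1 October 2029 is a Monday, so Sundays fall on 7, 14, 21, 28; the last is October 28.
1 February 2030 is a Friday, so the first Monday is February 4.
27 October 2029 does not fall between 28 October 2029 and 4 February 2030, so daylight saving is not in effect and Halell is at UTC−02:00.
16:00 local + 2h = 18:00 UTC.

18:00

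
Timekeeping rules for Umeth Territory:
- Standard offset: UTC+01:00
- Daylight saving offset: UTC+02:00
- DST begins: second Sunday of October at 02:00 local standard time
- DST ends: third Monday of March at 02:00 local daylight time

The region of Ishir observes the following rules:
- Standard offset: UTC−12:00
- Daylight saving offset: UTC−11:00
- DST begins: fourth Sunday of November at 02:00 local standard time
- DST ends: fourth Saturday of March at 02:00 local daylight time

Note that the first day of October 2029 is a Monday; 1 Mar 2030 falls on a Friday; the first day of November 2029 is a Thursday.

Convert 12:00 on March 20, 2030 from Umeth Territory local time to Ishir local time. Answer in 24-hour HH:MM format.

00:00

1 October 2029 is a Monday, so the first Sunday is October 7 and the second is October 14.
1 March 2030 is a Friday, so the first Monday is March 4 and the third is March 18.
Daylight saving runs 14 October 2029 – 18 March 2030; March 20, 2030 is outside that window, so Umeth Territory is on standard time at UTC+01:00.
12:00 Umeth Territory − 1h = 11:00 UTC.
1 November 2029 is a Thursday, so the first Sunday is November 4 and the fourth is November 25.
1 March 2030 is a Friday, so the first Saturday is March 2 and the fourth is March 23.
At the standard offset (UTC−12:00), 11:00 UTC − 12h = 23:00 Ishir standard time (rolling into the previous day, 19 March 2030).
The standard-time date in Ishir, March 19, 2030, falls between 25 November 2029 and 23 March 2030, so daylight saving is in effect and Ishir is at UTC−11:00.
11:00 UTC − 11h = 00:00 Ishir.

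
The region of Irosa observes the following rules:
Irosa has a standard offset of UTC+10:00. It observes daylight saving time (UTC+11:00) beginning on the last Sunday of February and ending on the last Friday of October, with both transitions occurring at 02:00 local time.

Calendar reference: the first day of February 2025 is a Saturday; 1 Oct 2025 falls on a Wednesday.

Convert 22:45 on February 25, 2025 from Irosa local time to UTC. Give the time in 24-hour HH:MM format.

1 February 2025 is a Saturday, so Sundays fall on 2, 9, 16, 23; the last is February 23.
1 October 2025 is a Wednesday, so Fridays fall on 3, 10, 17, 24, 31; the last is October 31.
February 25, 2025 lies within the daylight-saving period (23 February – 31 October), so Irosa is on daylight time, UTC+11:00.
22:45 local − 11h = 11:45 UTC.

11:45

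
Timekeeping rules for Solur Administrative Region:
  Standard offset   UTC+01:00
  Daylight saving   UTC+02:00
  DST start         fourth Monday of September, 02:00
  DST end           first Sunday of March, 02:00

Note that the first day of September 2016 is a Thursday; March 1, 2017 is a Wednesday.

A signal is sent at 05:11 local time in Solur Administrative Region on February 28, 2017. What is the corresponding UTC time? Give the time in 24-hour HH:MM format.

03:11

1 September 2016 is a Thursday, so the first Monday is September 5 and the fourth is September 26.
1 March 2017 is a Wednesday, so the first Sunday is March 5.
February 28, 2017 lies within the daylight-saving period (26 September 2016 – 5 March 2017), so Solur Administrative Region is on daylight time, UTC+02:00.
05:11 local − 2h = 03:11 UTC.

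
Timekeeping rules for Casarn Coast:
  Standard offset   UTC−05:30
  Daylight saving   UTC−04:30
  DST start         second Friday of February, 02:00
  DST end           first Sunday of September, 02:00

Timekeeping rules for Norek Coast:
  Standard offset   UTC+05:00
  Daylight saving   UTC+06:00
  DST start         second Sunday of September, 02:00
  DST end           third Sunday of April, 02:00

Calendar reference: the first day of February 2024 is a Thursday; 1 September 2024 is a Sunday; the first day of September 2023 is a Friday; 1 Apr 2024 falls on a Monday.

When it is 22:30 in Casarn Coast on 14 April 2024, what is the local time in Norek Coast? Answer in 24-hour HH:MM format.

09:00

1 February 2024 is a Thursday, so the first Friday is February 2 and the second is February 9.
1 September 2024 is a Sunday, so the first Sunday is September 1.
14 April 2024 lies within the daylight-saving period (9 February – 1 September), so Casarn Coast is on daylight time, UTC−04:30.
22:30 Casarn Coast + 4h30m = 03:00 UTC (rolling into the next day, 15 April 2024).
1 September 2023 is a Friday, so the first Sunday is September 3 and the second is September 10.
1 April 2024 is a Monday, so the first Sunday is April 7 and the third is April 21.
At the standard offset (UTC+05:00), 03:00 UTC + 5h = 08:00 Norek Coast standard time.
The standard-time date in Norek Coast, 15 April 2024, falls between 10 September 2023 and 21 April 2024, so daylight saving is in effect and Norek Coast is at UTC+06:00.
03:00 UTC + 6h = 09:00 Norek Coast.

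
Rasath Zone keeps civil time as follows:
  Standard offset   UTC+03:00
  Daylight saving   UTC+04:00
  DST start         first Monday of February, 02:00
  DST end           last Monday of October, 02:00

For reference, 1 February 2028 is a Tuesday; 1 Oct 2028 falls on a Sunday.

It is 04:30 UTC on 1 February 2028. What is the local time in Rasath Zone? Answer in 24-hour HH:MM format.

1 February 2028 is a Tuesday, so the first Monday is February 7.
1 October 2028 is a Sunday, so Mondays fall on 2, 9, 16, 23, 30; the last is October 30.
At the standard offset (UTC+03:00), 04:30 UTC + 3h = 07:30 Rasath Zone standard time.
The standard-time date in Rasath Zone, 1 February 2028, does not fall between 7 February and 30 October, so daylight saving is not in effect and Rasath Zone is at UTC+03:00.
04:30 UTC + 3h = 07:30 local.

07:30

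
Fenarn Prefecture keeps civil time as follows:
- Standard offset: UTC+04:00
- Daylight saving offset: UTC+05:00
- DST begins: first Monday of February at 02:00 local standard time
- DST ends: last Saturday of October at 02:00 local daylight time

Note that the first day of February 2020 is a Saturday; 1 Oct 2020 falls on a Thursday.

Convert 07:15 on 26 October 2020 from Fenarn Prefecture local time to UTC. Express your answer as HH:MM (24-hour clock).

1 February 2020 is a Saturday, so the first Monday is February 3.
1 October 2020 is a Thursday, so Saturdays fall on 3, 10, 17, 24, 31; the last is October 31.
26 October 2020 lies within the daylight-saving period (3 February – 31 October), so Fenarn Prefecture is on daylight time, UTC+05:00.
07:15 local − 5h = 02:15 UTC.

02:15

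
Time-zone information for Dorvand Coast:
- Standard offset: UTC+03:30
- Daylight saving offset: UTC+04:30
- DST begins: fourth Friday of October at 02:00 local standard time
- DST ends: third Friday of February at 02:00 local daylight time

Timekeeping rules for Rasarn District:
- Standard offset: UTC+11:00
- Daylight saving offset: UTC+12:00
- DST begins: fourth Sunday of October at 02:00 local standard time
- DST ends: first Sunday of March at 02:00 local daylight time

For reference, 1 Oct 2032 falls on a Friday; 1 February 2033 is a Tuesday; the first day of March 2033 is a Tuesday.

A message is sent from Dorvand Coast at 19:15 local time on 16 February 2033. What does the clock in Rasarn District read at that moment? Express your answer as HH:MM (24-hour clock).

1 October 2032 is a Friday, so the first Friday is October 1 and the fourth is October 22.
1 February 2033 is a Tuesday, so the first Friday is February 4 and the third is February 18.
16 February 2033 lies within the daylight-saving period (22 October 2032 – 18 February 2033), so Dorvand Coast is on daylight time, UTC+04:30.
19:15 Dorvand Coast − 4h30m = 14:45 UTC.
1 October 2032 is a Friday, so the first Sunday is October 3 and the fourth is October 24.
1 March 2033 is a Tuesday, so the first Sunday is March 6.
At the standard offset (UTC+11:00), 14:45 UTC + 11h = 01:45 Rasarn District standard time (rolling into the next day, 17 February 2033).
The standard-time date in Rasarn District, 17 February 2033, falls between 24 October 2032 and 6 March 2033, so daylight saving is in effect and Rasarn District is at UTC+12:00.
14:45 UTC + 12h = 02:45 Rasarn District (rolling into the next day, 17 February 2033).

02:45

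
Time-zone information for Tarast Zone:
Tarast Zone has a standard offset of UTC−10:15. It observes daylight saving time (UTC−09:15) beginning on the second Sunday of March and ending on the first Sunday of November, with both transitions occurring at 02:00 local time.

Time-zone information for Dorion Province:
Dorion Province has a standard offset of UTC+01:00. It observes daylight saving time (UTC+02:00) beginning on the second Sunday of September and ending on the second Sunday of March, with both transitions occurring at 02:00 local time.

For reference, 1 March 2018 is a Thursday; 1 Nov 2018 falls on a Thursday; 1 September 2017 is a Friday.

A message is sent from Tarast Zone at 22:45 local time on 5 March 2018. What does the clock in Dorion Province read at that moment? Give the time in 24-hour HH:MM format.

1 March 2018 is a Thursday, so the first Sunday is March 4 and the second is March 11.
1 November 2018 is a Thursday, so the first Sunday is November 4.
5 March 2018 does not fall between 11 March and 4 November, so daylight saving is not in effect and Tarast Zone is at UTC−10:15.
22:45 Tarast Zone + 10h15m = 09:00 UTC (rolling into the next day, 6 March 2018).
1 September 2017 is a Friday, so the first Sunday is September 3 and the second is September 10.
1 March 2018 is a Thursday, so the first Sunday is March 4 and the second is March 11.
At the standard offset (UTC+01:00), 09:00 UTC + 1h = 10:00 Dorion Province standard time.
The standard-time date in Dorion Province, 6 March 2018, lies within the daylight-saving period (10 September 2017 – 11 March 2018), so Dorion Province is on daylight time, UTC+02:00.
09:00 UTC + 2h = 11:00 Dorion Province.

11:00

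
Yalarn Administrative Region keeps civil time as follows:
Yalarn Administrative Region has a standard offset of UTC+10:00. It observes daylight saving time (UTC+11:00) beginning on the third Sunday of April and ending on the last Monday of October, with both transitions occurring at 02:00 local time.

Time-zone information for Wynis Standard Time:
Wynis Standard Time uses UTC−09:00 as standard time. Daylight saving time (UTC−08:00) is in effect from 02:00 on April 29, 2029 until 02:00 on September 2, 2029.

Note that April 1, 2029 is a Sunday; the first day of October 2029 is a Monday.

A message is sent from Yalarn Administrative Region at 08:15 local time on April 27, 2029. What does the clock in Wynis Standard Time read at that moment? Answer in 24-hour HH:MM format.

1 April 2029 is a Sunday, so the first Sunday is April 1 and the third is April 15.
1 October 2029 is a Monday, so Mondays fall on 1, 8, 15, 22, 29; the last is October 29.
April 27, 2029 lies within the daylight-saving period (15 April – 29 October), so Yalarn Administrative Region is on daylight time, UTC+11:00.
08:15 Yalarn Administrative Region − 11h = 21:15 UTC (rolling into the previous day, 26 April 2029).
At the standard offset (UTC−09:00), 21:15 UTC − 9h = 12:15 Wynis Standard Time standard time.
Daylight saving runs 29 April – 2 September; the standard-time date in Wynis Standard Time, April 26, 2029, is outside that window, so Wynis Standard Time is on standard time at UTC−09:00.
21:15 UTC − 9h = 12:15 Wynis Standard Time.

12:15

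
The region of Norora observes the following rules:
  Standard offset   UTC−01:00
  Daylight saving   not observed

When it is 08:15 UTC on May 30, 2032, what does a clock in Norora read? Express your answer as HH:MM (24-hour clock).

Norora stays on UTC−01:00 all year.
08:15 UTC − 1h = 07:15 local.

07:15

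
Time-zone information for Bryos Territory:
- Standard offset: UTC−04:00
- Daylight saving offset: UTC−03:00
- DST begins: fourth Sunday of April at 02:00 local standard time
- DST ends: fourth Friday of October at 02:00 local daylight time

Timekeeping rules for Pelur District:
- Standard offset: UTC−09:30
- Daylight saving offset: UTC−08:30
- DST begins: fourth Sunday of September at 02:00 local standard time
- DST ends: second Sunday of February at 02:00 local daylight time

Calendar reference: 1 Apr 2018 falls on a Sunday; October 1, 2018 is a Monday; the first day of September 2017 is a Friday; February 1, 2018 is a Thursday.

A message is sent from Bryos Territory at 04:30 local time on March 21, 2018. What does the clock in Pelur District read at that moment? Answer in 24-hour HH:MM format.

23:00

1 April 2018 is a Sunday, so the first Sunday is April 1 and the fourth is April 22.
1 October 2018 is a Monday, so the first Friday is October 5 and the fourth is October 26.
March 21, 2018 is outside the daylight-saving period (22 April – 26 October), so Bryos Territory is on standard time, UTC−04:00.
04:30 Bryos Territory + 4h = 08:30 UTC.
1 September 2017 is a Friday, so the first Sunday is September 3 and the fourth is September 24.
1 February 2018 is a Thursday, so the first Sunday is February 4 and the second is February 11.
At the standard offset (UTC−09:30), 08:30 UTC − 9h30m = 23:00 Pelur District standard time (rolling into the previous day, 20 March 2018).
Daylight saving runs 24 September 2017 – 11 February 2018; the standard-time date in Pelur District, March 20, 2018, is outside that window, so Pelur District is on standard time at UTC−09:30.
08:30 UTC − 9h30m = 23:00 Pelur District (rolling into the previous day, 20 March 2018).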